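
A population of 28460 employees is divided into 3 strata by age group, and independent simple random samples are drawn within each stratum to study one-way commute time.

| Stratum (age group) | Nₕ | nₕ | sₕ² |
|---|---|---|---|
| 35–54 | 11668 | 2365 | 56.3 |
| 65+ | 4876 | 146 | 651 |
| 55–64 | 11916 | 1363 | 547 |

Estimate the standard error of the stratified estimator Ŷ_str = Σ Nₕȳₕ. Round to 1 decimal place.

Var(Ŷ_str) = Σₕ Nₕ²(1 − fₕ)sₕ²/nₕ.
35–54: 11668²·(1 − 2365/11668)·56.3/2365 = 2.5840249 × 10^6.
65+: 4876²·(1 − 146/4876)·651/146 = 1.0283785 × 10^8.
55–64: 11916²·(1 − 1363/11916)·547/1363 = 5.0465886 × 10^7.
Sum = 1.5588776 × 10^8.
SE = √(1.5588776 × 10^8) = 12485.5.

12485.5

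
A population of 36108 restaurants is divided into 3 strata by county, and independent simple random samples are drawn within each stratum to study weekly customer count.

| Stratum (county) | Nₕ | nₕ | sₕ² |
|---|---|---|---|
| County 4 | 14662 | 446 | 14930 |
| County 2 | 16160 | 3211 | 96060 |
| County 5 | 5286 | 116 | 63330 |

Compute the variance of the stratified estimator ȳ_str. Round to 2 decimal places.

21.60

Var(ȳ_str) = Σₕ Wₕ²(1 − fₕ)sₕ²/nₕ with Wₕ = Nₕ/N, N = 36108.
County 4: Wₕ = 0.40605960; term = 0.40605960²·(1 − 0.03041877)·14930/446 = 5.3516624.
County 2: Wₕ = 0.44754625; term = 0.44754625²·(1 − 0.19870050)·96060/3211 = 4.8014565.
County 5: Wₕ = 0.14639415; term = 0.14639415²·(1 − 0.02194476)·63330/116 = 11.443591.
Sum = 21.59671.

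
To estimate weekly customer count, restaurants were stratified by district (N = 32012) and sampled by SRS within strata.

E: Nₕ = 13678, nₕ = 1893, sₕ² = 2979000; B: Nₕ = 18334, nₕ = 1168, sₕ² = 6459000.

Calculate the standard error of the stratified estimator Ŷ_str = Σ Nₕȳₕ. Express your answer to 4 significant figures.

Var(Ŷ_str) = Σₕ Nₕ²(1 − fₕ)sₕ²/nₕ.
E: 13678²·(1 − 1893/13678)·2979000/1893 = 2.5367173 × 10^11.
B: 18334²·(1 − 1168/18334)·6459000/1168 = 1.7403988 × 10^12.
Sum = 1.9940705 × 10^12.
SE = √(1.9940705 × 10^12) = 1.412 × 10^6.

1.412 × 10^6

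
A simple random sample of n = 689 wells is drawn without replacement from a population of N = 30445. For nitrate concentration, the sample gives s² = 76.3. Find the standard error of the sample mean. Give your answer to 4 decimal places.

Under SRS without replacement, Var(ȳ) = (1 − f)·s²/n with f = n/N = 689/30445 = 0.02263097.
Var(ȳ) = (1 − 0.02263097)·76.3/689 = 0.97736903·0.1107402 = 0.10823404.
SE(ȳ) = √(0.10823404) = 0.3290.

0.3290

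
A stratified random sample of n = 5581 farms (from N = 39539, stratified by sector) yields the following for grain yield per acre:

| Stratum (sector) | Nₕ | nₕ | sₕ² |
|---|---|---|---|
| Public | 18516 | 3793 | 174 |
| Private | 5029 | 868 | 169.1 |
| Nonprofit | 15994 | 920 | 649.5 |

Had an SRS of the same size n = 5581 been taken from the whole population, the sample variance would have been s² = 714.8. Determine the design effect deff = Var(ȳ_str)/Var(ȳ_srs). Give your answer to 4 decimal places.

1.0862

Var(ȳ_str) = Σ Wₕ²(1−fₕ)sₕ²/nₕ with Wₕ = Nₕ/39539:
  Public: (18516/39539)²·(1−3793/18516)·174/3793 = 0.0079994205
  Private: (5029/39539)²·(1−868/5029)·169.1/868 = 0.0026076654
  Nonprofit: (15994/39539)²·(1−920/15994)·649.5/920 = 0.10887435
  → Var(ȳ_str) = 0.11948144.
Var(ȳ_srs) = (1 − 5581/39539)·714.8/5581 = 0.10999905.
deff = 0.11948144 / 0.10999905 = 1.0862.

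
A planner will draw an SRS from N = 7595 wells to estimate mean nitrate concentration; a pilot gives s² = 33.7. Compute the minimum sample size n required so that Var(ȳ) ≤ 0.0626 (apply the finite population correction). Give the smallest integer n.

Without fpc, n₀ = s²/D = 33.7/0.0626 = 538.3387.
With fpc, (1 − n/N)·s²/n ≤ D requires n ≥ n₀/(1 + n₀/N) = 538.3387/(1 + 538.3387/7595) = 502.7065.
Rounding up, n = 503.

503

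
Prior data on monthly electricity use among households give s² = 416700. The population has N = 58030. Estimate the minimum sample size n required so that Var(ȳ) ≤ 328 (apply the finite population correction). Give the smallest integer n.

Without fpc, n₀ = s²/D = 416700/328 = 1270.4268.
With fpc, (1 − n/N)·s²/n ≤ D requires n ≥ n₀/(1 + n₀/N) = 1270.4268/(1 + 1270.4268/58030) = 1243.2097.
Rounding up, n = 1244.

1244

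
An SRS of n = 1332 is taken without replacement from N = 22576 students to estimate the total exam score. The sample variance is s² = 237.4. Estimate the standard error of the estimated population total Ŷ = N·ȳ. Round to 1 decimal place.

Var(Ŷ) = N²·Var(ȳ) = N²·(1 − n/N)·s²/n.
f = 1332/22576 = 0.05900071; Var(ȳ) = 0.94099929·237.4/1332 = 0.16771264.
Var(Ŷ) = 22576² · 0.16771264 = 8.547907 × 10^7.
SE(Ŷ) = √(8.547907 × 10^7) = 9245.5.

9245.5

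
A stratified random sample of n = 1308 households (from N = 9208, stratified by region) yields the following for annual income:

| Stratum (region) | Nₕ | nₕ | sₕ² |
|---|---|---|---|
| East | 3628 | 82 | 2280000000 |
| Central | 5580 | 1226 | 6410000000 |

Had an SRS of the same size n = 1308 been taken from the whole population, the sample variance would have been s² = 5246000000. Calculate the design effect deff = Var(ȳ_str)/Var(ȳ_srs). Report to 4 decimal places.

Var(ȳ_str) = Σ Wₕ²(1−fₕ)sₕ²/nₕ with Wₕ = Nₕ/9208:
  East: (3628/9208)²·(1−82/3628)·2280000000/82 = 4.2188723 × 10^6
  Central: (5580/9208)²·(1−1226/5580)·6410000000/1226 = 1.4981647 × 10^6
  → Var(ȳ_str) = 5.717037 × 10^6.
Var(ȳ_srs) = (1 − 1308/9208)·5246000000/1308 = 3.4409814 × 10^6.
deff = (5.717037 × 10^6) / (3.4409814 × 10^6) = 1.6615.

1.6615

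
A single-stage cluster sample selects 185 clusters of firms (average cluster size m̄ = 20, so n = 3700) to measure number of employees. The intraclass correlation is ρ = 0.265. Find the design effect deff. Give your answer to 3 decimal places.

6.035

deff = 1 + (20 − 1)·0.265 = 1 + 5.035 = 6.035.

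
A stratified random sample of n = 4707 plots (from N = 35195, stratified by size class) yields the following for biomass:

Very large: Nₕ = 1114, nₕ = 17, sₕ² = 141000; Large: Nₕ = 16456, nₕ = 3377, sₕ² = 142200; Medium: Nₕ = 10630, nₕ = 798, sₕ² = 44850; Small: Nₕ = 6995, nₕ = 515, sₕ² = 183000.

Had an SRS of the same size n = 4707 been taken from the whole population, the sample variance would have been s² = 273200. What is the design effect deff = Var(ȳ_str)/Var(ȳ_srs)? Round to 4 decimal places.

Var(ȳ_str) = Σ Wₕ²(1−fₕ)sₕ²/nₕ with Wₕ = Nₕ/35195:
  Very large: (1114/35195)²·(1−17/1114)·141000/17 = 8.1827648
  Large: (16456/35195)²·(1−3377/16456)·142200/3377 = 7.3165343
  Medium: (10630/35195)²·(1−798/10630)·44850/798 = 4.7421223
  Small: (6995/35195)²·(1−515/6995)·183000/515 = 13.003032
  → Var(ȳ_str) = 33.244453.
Var(ȳ_srs) = (1 − 4707/35195)·273200/4707 = 50.278749.
deff = 33.244453 / 50.278749 = 0.6612.

0.6612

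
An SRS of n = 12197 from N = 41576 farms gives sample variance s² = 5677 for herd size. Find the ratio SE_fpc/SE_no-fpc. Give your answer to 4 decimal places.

0.8406

f = n/N = 12197/41576 = 0.29336637.
SE_no-fpc = √(s²/n) = 0.68223333; SE_fpc = √((1−f)s²/n) = 0.5734956.
Ratio = √(1−f) = 0.84061503.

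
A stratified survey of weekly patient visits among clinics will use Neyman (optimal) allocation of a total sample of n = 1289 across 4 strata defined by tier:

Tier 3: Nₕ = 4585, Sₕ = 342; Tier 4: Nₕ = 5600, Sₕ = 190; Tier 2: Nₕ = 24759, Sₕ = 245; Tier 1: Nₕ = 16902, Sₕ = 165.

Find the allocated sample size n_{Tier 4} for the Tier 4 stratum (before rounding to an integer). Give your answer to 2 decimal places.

119.40

Neyman allocation: nₕ = n·NₕSₕ / Σⱼ NⱼSⱼ.
Σ NⱼSⱼ = 4585·342 + 5600·190 + 24759·245 + 16902·165 = 1.1486855 × 10^7.
n_{Tier 4} = 1289·5600·190 / (1.1486855 × 10^7) = 119.40.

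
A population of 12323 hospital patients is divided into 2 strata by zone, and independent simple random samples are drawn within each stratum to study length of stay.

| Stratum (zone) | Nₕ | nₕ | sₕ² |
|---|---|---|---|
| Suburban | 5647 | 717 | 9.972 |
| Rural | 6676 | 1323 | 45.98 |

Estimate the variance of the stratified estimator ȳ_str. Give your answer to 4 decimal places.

Var(ȳ_str) = Σₕ Wₕ²(1 − fₕ)sₕ²/nₕ with Wₕ = Nₕ/N, N = 12323.
Suburban: Wₕ = 0.45824880; term = 0.45824880²·(1 − 0.12697007)·9.972/717 = 0.0025497343.
Rural: Wₕ = 0.54175120; term = 0.54175120²·(1 − 0.19817256)·45.98/1323 = 0.0081788039.
Sum = 0.010728538.

0.0107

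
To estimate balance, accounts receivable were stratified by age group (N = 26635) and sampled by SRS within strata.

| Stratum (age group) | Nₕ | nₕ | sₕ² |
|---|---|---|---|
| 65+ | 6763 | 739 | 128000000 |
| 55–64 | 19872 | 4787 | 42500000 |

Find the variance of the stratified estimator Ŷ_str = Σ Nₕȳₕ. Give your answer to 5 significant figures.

Var(Ŷ_str) = Σₕ Nₕ²(1 − fₕ)sₕ²/nₕ.
65+: 6763²·(1 − 739/6763)·128000000/739 = 7.0565087 × 10^12.
55–64: 19872²·(1 − 4787/19872)·42500000/4787 = 2.6614137 × 10^12.
Sum = 9.7179224 × 10^12.

9.7179 × 10^12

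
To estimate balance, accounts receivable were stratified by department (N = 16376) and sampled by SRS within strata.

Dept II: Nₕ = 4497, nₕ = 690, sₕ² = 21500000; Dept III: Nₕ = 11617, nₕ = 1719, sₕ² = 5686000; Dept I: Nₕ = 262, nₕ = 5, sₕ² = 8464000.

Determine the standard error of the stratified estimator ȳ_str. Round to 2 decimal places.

61.91

Var(ȳ_str) = Σₕ Wₕ²(1 − fₕ)sₕ²/nₕ with Wₕ = Nₕ/N, N = 16376.
Dept II: Wₕ = 0.27460918; term = 0.27460918²·(1 − 0.15343562)·21500000/690 = 1989.2047.
Dept III: Wₕ = 0.70939179; term = 0.70939179²·(1 − 0.14797280)·5686000/1719 = 1418.263.
Dept I: Wₕ = 0.01599902; term = 0.01599902²·(1 − 0.01908397)·8464000/5 = 425.03472.
Sum = 3832.5024.
SE = √(3832.5024) = 61.91.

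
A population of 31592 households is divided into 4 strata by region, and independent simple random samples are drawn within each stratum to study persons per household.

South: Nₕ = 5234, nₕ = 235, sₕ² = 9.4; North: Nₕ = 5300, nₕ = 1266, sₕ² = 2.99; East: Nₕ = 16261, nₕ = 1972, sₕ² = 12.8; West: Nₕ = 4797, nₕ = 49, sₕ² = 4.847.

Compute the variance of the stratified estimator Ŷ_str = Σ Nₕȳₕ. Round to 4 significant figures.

Var(Ŷ_str) = Σₕ Nₕ²(1 − fₕ)sₕ²/nₕ.
South: 5234²·(1 − 235/5234)·9.4/235 = 1.0465906 × 10^6.
North: 5300²·(1 − 1266/5300)·2.99/1266 = 50495.101.
East: 16261²·(1 − 1972/16261)·12.8/1972 = 1.5081764 × 10^6.
West: 4797²·(1 − 49/4797)·4.847/49 = 2.2529802 × 10^6.
Sum = 4.8582423 × 10^6.

4.858 × 10^6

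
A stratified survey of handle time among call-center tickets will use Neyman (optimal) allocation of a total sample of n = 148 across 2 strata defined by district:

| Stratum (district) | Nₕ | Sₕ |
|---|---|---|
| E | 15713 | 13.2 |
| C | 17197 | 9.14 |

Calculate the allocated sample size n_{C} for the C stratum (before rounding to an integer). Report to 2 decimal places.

Neyman allocation: nₕ = n·NₕSₕ / Σⱼ NⱼSⱼ.
Σ NⱼSⱼ = 15713·13.2 + 17197·9.14 = 364592.18.
n_{C} = 148·17197·9.14 / 364592.18 = 63.80.

63.80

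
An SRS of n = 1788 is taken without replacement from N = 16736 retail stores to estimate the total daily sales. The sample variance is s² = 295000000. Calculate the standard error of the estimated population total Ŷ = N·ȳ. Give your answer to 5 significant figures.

6.4246 × 10^6

Var(Ŷ) = N²·Var(ȳ) = N²·(1 − n/N)·s²/n.
f = 1788/16736 = 0.10683556; Var(ȳ) = 0.89316444·295000000/1788 = 147362.14.
Var(Ŷ) = 16736² · 147362.14 = 4.1275206 × 10^13.
SE(Ŷ) = √(4.1275206 × 10^13) = 6.4246 × 10^6.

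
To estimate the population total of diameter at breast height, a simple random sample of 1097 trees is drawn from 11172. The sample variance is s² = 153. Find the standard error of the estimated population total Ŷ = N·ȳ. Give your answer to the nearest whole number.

3962

Var(Ŷ) = N²·Var(ȳ) = N²·(1 − n/N)·s²/n.
f = 1097/11172 = 0.09819191; Var(ȳ) = 0.90180809·153/1097 = 0.12577633.
Var(Ŷ) = 11172² · 0.12577633 = 1.5698595 × 10^7.
SE(Ŷ) = √(1.5698595 × 10^7) = 3962.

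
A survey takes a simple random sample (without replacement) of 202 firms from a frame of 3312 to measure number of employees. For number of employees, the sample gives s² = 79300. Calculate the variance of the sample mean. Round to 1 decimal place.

Under SRS without replacement, Var(ȳ) = (1 − f)·s²/n with f = n/N = 202/3312 = 0.06099034.
Var(ȳ) = (1 − 0.06099034)·79300/202 = 0.93900966·392.57426 = 368.63102.

368.6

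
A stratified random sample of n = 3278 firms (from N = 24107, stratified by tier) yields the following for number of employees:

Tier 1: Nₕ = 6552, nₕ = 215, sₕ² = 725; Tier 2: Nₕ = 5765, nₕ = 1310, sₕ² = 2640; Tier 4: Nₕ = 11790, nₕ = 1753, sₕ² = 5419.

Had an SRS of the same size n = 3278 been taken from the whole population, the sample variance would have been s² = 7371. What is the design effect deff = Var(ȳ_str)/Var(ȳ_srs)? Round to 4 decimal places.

Var(ȳ_str) = Σ Wₕ²(1−fₕ)sₕ²/nₕ with Wₕ = Nₕ/24107:
  Tier 1: (6552/24107)²·(1−215/6552)·725/215 = 0.24091886
  Tier 2: (5765/24107)²·(1−1310/5765)·2640/1310 = 0.089062179
  Tier 4: (11790/24107)²·(1−1753/11790)·5419/1753 = 0.62946071
  → Var(ȳ_str) = 0.95944175.
Var(ȳ_srs) = (1 − 3278/24107)·7371/3278 = 1.9428654.
deff = 0.95944175 / 1.9428654 = 0.4938.

0.4938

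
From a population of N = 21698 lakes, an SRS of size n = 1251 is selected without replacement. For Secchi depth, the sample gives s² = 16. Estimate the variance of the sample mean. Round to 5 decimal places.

Under SRS without replacement, Var(ȳ) = (1 − f)·s²/n with f = n/N = 1251/21698 = 0.05765508.
Var(ȳ) = (1 − 0.05765508)·16/1251 = 0.94234492·0.012789768 = 0.012052373.

0.01205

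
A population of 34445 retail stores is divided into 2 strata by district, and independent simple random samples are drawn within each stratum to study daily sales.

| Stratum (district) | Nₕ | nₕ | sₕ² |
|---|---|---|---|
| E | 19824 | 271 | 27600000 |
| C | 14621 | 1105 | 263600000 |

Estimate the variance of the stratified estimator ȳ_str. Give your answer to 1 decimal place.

Var(ȳ_str) = Σₕ Wₕ²(1 − fₕ)sₕ²/nₕ with Wₕ = Nₕ/N, N = 34445.
E: Wₕ = 0.57552620; term = 0.57552620²·(1 − 0.01367030)·27600000/271 = 33273.011.
C: Wₕ = 0.42447380; term = 0.42447380²·(1 − 0.07557623)·263600000/1105 = 39733.426.
Sum = 73006.437.

73006.4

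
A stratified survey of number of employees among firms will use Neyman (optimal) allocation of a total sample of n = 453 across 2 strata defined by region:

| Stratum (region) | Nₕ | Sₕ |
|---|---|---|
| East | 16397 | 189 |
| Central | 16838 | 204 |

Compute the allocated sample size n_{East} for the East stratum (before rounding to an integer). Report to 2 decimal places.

Neyman allocation: nₕ = n·NₕSₕ / Σⱼ NⱼSⱼ.
Σ NⱼSⱼ = 16397·189 + 16838·204 = 6.533985 × 10^6.
n_{East} = 453·16397·189 / (6.533985 × 10^6) = 214.86.

214.86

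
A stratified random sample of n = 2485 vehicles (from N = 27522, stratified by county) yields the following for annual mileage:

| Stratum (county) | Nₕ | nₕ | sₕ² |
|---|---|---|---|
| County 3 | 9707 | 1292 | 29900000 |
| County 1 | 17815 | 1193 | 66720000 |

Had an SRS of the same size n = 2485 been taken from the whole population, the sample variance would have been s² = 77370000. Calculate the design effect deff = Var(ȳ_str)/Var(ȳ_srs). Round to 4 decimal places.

Var(ȳ_str) = Σ Wₕ²(1−fₕ)sₕ²/nₕ with Wₕ = Nₕ/27522:
  County 3: (9707/27522)²·(1−1292/9707)·29900000/1292 = 2495.6739
  County 1: (17815/27522)²·(1−1193/17815)·66720000/1193 = 21863.753
  → Var(ȳ_str) = 24359.427.
Var(ȳ_srs) = (1 − 2485/27522)·77370000/2485 = 28323.603.
deff = 24359.427 / 28323.603 = 0.8600.

0.8600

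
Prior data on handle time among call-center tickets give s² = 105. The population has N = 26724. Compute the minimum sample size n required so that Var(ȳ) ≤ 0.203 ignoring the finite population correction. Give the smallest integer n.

518

Without fpc, n₀ = s²/D = 105/0.203 = 517.2414.
Rounding up, n = 518.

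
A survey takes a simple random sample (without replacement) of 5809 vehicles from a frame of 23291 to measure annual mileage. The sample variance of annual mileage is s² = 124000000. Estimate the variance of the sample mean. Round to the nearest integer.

16022

Under SRS without replacement, Var(ȳ) = (1 − f)·s²/n with f = n/N = 5809/23291 = 0.24940964.
Var(ȳ) = (1 − 0.24940964)·124000000/5809 = 0.75059036·21346.187 = 16022.242.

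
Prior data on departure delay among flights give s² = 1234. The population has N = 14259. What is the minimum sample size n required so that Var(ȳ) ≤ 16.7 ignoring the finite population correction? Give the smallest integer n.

74

Without fpc, n₀ = s²/D = 1234/16.7 = 73.8922.
Rounding up, n = 74.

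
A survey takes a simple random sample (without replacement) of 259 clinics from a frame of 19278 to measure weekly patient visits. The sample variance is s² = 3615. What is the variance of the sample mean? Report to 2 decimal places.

Under SRS without replacement, Var(ȳ) = (1 − f)·s²/n with f = n/N = 259/19278 = 0.01343500.
Var(ȳ) = (1 − 0.01343500)·3615/259 = 0.98656500·13.957529 = 13.77001.

13.77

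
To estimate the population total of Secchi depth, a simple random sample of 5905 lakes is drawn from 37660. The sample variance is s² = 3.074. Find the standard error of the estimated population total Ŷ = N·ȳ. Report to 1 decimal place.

Var(Ŷ) = N²·Var(ȳ) = N²·(1 − n/N)·s²/n.
f = 5905/37660 = 0.15679766; Var(ȳ) = 0.84320234·3.074/5905 = 4.3895072 × 10^-4.
Var(Ŷ) = 37660² · (4.3895072 × 10^-4) = 622553.1.
SE(Ŷ) = √(622553.1) = 789.0.

789.0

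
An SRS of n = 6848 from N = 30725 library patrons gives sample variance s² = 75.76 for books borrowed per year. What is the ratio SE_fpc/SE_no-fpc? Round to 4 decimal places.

0.8815

f = n/N = 6848/30725 = 0.22288039.
SE_no-fpc = √(s²/n) = 0.1051812; SE_fpc = √((1−f)s²/n) = 0.09272184.
Ratio = √(1−f) = 0.88154388.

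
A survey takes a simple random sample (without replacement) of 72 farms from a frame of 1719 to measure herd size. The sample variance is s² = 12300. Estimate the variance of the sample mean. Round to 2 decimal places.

163.68

Under SRS without replacement, Var(ȳ) = (1 − f)·s²/n with f = n/N = 72/1719 = 0.04188482.
Var(ȳ) = (1 − 0.04188482)·12300/72 = 0.95811518·170.83333 = 163.67801.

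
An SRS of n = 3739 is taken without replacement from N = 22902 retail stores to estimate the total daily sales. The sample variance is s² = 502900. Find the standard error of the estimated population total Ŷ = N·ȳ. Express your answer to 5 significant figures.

Var(Ŷ) = N²·Var(ȳ) = N²·(1 − n/N)·s²/n.
f = 3739/22902 = 0.16326085; Var(ȳ) = 0.83673915·502900/3739 = 112.54242.
Var(Ŷ) = 22902² · 112.54242 = 5.902868 × 10^10.
SE(Ŷ) = √(5.902868 × 10^10) = 242960.

242960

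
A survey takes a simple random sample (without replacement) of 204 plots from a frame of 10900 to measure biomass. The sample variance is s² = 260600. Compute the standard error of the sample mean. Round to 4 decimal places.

Under SRS without replacement, Var(ȳ) = (1 − f)·s²/n with f = n/N = 204/10900 = 0.01871560.
Var(ȳ) = (1 − 0.01871560)·260600/204 = 0.98128440·1277.451 = 1253.5427.
SE(ȳ) = √(1253.5427) = 35.4054.

35.4054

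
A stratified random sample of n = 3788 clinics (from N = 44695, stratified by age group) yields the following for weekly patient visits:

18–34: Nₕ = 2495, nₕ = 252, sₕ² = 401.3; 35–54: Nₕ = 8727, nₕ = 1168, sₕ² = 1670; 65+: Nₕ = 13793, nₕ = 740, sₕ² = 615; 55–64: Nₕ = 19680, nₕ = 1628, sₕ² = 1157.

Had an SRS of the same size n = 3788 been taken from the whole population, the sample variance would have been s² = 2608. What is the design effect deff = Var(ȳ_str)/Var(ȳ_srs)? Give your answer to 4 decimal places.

Var(ȳ_str) = Σ Wₕ²(1−fₕ)sₕ²/nₕ with Wₕ = Nₕ/44695:
  18–34: (2495/44695)²·(1−252/2495)·401.3/252 = 0.0044611883
  35–54: (8727/44695)²·(1−1168/8727)·1670/1168 = 0.047215551
  65+: (13793/44695)²·(1−740/13793)·615/740 = 0.074902202
  55–64: (19680/44695)²·(1−1628/19680)·1157/1628 = 0.12638965
  → Var(ȳ_str) = 0.25296859.
Var(ȳ_srs) = (1 − 3788/44695)·2608/3788 = 0.63013892.
deff = 0.25296859 / 0.63013892 = 0.4014.

0.4014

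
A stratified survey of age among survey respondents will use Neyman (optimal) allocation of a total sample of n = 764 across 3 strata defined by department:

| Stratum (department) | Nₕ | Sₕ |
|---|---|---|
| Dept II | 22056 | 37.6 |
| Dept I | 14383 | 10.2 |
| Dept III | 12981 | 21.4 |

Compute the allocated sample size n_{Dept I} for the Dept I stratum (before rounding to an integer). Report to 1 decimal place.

Neyman allocation: nₕ = n·NₕSₕ / Σⱼ NⱼSⱼ.
Σ NⱼSⱼ = 22056·37.6 + 14383·10.2 + 12981·21.4 = 1.2538056 × 10^6.
n_{Dept I} = 764·14383·10.2 / (1.2538056 × 10^6) = 89.4.

89.4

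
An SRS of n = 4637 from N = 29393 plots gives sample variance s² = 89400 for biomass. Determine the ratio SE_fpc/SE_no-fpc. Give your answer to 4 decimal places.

f = n/N = 4637/29393 = 0.15775865.
SE_no-fpc = √(s²/n) = 4.3908663; SE_fpc = √((1−f)s²/n) = 4.0296608.
Ratio = √(1−f) = 0.91773708.

0.9177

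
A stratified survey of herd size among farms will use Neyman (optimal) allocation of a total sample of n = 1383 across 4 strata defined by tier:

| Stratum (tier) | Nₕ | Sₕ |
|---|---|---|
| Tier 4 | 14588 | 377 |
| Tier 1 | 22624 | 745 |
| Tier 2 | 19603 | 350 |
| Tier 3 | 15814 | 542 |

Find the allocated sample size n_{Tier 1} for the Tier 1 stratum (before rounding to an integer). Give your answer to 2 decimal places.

Neyman allocation: nₕ = n·NₕSₕ / Σⱼ NⱼSⱼ.
Σ NⱼSⱼ = 14588·377 + 22624·745 + 19603·350 + 15814·542 = 3.7786794 × 10^7.
n_{Tier 1} = 1383·22624·745 / (3.7786794 × 10^7) = 616.89.

616.89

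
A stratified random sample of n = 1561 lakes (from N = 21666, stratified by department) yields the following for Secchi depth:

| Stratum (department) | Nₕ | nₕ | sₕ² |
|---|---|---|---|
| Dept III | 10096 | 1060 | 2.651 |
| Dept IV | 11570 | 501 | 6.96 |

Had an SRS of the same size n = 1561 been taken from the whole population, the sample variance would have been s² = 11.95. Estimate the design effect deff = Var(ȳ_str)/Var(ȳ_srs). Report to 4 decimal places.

Var(ȳ_str) = Σ Wₕ²(1−fₕ)sₕ²/nₕ with Wₕ = Nₕ/21666:
  Dept III: (10096/21666)²·(1−1060/10096)·2.651/1060 = 4.8603993 × 10^-4
  Dept IV: (11570/21666)²·(1−501/11570)·6.96/501 = 0.0037901446
  → Var(ȳ_str) = 0.0042761845.
Var(ȳ_srs) = (1 − 1561/21666)·11.95/1561 = 0.0071037937.
deff = 0.0042761845 / 0.0071037937 = 0.6020.

0.6020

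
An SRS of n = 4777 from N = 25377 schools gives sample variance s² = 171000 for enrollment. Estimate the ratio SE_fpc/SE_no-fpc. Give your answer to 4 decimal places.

f = n/N = 4777/25377 = 0.18824132.
SE_no-fpc = √(s²/n) = 5.9830197; SE_fpc = √((1−f)s²/n) = 5.3905603.
Ratio = √(1−f) = 0.90097651.

0.9010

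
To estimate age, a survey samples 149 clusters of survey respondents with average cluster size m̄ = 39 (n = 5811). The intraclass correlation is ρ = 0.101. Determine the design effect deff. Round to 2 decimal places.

deff = 1 + (39 − 1)·0.101 = 1 + 3.838 = 4.838.

4.84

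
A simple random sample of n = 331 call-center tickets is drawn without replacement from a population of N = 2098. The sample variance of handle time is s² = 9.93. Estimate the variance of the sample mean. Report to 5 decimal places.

0.02527

Under SRS without replacement, Var(ȳ) = (1 − f)·s²/n with f = n/N = 331/2098 = 0.15776930.
Var(ȳ) = (1 − 0.15776930)·9.93/331 = 0.84223070·0.03 = 0.025266921.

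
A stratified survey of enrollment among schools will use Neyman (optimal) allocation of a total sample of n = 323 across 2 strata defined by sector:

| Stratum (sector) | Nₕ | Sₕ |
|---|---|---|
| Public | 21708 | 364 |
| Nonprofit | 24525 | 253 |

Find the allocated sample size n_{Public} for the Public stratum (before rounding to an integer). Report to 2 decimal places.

Neyman allocation: nₕ = n·NₕSₕ / Σⱼ NⱼSⱼ.
Σ NⱼSⱼ = 21708·364 + 24525·253 = 1.4106537 × 10^7.
n_{Public} = 323·21708·364 / (1.4106537 × 10^7) = 180.93.

180.93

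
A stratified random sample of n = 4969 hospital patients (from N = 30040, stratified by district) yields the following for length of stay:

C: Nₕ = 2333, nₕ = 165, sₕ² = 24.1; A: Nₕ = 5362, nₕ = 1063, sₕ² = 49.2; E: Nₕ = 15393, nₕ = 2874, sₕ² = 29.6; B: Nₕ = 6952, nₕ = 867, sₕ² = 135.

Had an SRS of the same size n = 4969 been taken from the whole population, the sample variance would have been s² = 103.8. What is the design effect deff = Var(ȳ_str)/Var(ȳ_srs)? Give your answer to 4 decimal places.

0.6596

Var(ȳ_str) = Σ Wₕ²(1−fₕ)sₕ²/nₕ with Wₕ = Nₕ/30040:
  C: (2333/30040)²·(1−165/2333)·24.1/165 = 8.1866695 × 10^-4
  A: (5362/30040)²·(1−1063/5362)·49.2/1063 = 0.001182296
  E: (15393/30040)²·(1−2874/15393)·29.6/2874 = 0.0021993685
  B: (6952/30040)²·(1−867/6952)·135/867 = 0.0072993663
  → Var(ȳ_str) = 0.011499698.
Var(ȳ_srs) = (1 − 4969/30040)·103.8/4969 = 0.017434122.
deff = 0.011499698 / 0.017434122 = 0.6596.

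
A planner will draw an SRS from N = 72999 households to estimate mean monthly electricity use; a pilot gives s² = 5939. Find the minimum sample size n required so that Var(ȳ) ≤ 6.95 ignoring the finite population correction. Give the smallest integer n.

855

Without fpc, n₀ = s²/D = 5939/6.95 = 854.5324.
Rounding up, n = 855.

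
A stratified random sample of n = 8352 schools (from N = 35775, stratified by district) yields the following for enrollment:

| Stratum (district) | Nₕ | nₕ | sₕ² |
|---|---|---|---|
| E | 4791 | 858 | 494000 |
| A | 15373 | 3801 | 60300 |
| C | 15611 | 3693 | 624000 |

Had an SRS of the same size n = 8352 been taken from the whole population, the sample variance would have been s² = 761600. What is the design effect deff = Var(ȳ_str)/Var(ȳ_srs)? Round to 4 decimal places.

0.5042

Var(ȳ_str) = Σ Wₕ²(1−fₕ)sₕ²/nₕ with Wₕ = Nₕ/35775:
  E: (4791/35775)²·(1−858/4791)·494000/858 = 8.4767718
  A: (15373/35775)²·(1−3801/15373)·60300/3801 = 2.2050945
  C: (15611/35775)²·(1−3693/15611)·624000/3693 = 24.562926
  → Var(ȳ_str) = 35.244792.
Var(ȳ_srs) = (1 − 8352/35775)·761600/8352 = 69.89913.
deff = 35.244792 / 69.89913 = 0.5042.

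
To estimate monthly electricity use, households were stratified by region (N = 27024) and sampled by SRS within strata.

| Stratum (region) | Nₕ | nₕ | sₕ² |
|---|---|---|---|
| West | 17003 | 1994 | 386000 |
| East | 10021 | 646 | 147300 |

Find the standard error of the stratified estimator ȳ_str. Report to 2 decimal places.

9.85

Var(ȳ_str) = Σₕ Wₕ²(1 − fₕ)sₕ²/nₕ with Wₕ = Nₕ/N, N = 27024.
West: Wₕ = 0.62918147; term = 0.62918147²·(1 − 0.11727342)·386000/1994 = 67.645701.
East: Wₕ = 0.37081853; term = 0.37081853²·(1 − 0.06446462)·147300/646 = 29.332785.
Sum = 96.978486.
SE = √(96.978486) = 9.85.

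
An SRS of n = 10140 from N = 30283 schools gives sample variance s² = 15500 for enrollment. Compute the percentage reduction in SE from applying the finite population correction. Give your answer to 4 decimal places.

f = n/N = 10140/30283 = 0.33484133.
SE_no-fpc = √(s²/n) = 1.2363655; SE_fpc = √((1−f)s²/n) = 1.0083458.
Ratio = √(1−f) = 0.81557260. Reduction = 100·(1 − 0.81557260) = 18.4427%.

18.4427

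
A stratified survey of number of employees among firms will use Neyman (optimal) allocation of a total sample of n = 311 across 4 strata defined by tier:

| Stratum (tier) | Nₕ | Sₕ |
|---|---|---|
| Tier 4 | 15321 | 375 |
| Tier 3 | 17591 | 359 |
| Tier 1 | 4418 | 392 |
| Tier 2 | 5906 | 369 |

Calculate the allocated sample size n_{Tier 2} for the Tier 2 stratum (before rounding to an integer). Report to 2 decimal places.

Neyman allocation: nₕ = n·NₕSₕ / Σⱼ NⱼSⱼ.
Σ NⱼSⱼ = 15321·375 + 17591·359 + 4418·392 + 5906·369 = 1.5971714 × 10^7.
n_{Tier 2} = 311·5906·369 / (1.5971714 × 10^7) = 42.44.

42.44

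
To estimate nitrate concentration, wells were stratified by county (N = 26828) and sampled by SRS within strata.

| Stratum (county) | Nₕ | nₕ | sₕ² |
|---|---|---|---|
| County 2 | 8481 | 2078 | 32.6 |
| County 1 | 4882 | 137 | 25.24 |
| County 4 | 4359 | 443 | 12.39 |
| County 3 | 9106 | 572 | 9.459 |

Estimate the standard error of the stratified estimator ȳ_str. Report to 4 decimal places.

0.0978

Var(ȳ_str) = Σₕ Wₕ²(1 − fₕ)sₕ²/nₕ with Wₕ = Nₕ/N, N = 26828.
County 2: Wₕ = 0.31612494; term = 0.31612494²·(1 − 0.24501828)·32.6/2078 = 0.0011836574.
County 1: Wₕ = 0.18197406; term = 0.18197406²·(1 − 0.02806227)·25.24/137 = 0.0059296107.
County 4: Wₕ = 0.16247950; term = 0.16247950²·(1 − 0.10162881)·12.39/443 = 6.633161 × 10^-4.
County 3: Wₕ = 0.33942150; term = 0.33942150²·(1 − 0.06281573)·9.459/572 = 0.0017854714.
Sum = 0.0095620556.
SE = √(0.0095620556) = 0.0978.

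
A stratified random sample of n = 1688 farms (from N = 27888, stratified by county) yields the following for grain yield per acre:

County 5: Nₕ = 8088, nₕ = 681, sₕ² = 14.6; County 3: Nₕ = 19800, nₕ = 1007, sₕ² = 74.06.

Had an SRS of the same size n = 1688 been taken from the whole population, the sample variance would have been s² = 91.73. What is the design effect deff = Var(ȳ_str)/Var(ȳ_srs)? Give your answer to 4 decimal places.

Var(ȳ_str) = Σ Wₕ²(1−fₕ)sₕ²/nₕ with Wₕ = Nₕ/27888:
  County 5: (8088/27888)²·(1−681/8088)·14.6/681 = 0.0016514084
  County 3: (19800/27888)²·(1−1007/19800)·74.06/1007 = 0.035186883
  → Var(ȳ_str) = 0.036838291.
Var(ȳ_srs) = (1 − 1688/27888)·91.73/1688 = 0.051053189.
deff = 0.036838291 / 0.051053189 = 0.7216.

0.7216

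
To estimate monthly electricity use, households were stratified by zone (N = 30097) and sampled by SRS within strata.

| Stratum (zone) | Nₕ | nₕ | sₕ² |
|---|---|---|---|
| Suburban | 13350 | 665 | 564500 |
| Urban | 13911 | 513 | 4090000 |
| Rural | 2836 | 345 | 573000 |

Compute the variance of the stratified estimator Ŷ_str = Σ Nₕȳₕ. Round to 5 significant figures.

1.6414 × 10^12

Var(Ŷ_str) = Σₕ Nₕ²(1 − fₕ)sₕ²/nₕ.
Suburban: 13350²·(1 − 665/13350)·564500/665 = 1.4375205 × 10^11.
Urban: 13911²·(1 − 513/13911)·4090000/513 = 1.4859502 × 10^12.
Rural: 2836²·(1 − 345/2836)·573000/345 = 1.1733173 × 10^10.
Sum = 1.6414354 × 10^12.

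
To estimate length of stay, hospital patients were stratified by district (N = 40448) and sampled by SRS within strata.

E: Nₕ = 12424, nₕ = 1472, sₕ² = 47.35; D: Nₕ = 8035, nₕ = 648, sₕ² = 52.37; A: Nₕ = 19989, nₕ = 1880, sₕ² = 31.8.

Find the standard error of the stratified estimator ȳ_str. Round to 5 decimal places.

Var(ȳ_str) = Σₕ Wₕ²(1 − fₕ)sₕ²/nₕ with Wₕ = Nₕ/N, N = 40448.
E: Wₕ = 0.30715981; term = 0.30715981²·(1 − 0.11848036)·47.35/1472 = 0.0026753028.
D: Wₕ = 0.19865012; term = 0.19865012²·(1 − 0.08064717)·52.37/648 = 0.0029320235.
A: Wₕ = 0.49419007; term = 0.49419007²·(1 − 0.09405173)·31.8/1880 = 0.0037424905.
Sum = 0.0093498168.
SE = √(0.0093498168) = 0.09669.

0.09669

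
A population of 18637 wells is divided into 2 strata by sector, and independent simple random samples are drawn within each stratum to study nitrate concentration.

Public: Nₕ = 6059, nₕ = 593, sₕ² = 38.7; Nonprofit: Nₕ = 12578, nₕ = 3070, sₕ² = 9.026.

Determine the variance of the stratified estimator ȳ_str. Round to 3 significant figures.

Var(ȳ_str) = Σₕ Wₕ²(1 − fₕ)sₕ²/nₕ with Wₕ = Nₕ/N, N = 18637.
Public: Wₕ = 0.32510597; term = 0.32510597²·(1 − 0.09787094)·38.7/593 = 0.0062226424.
Nonprofit: Wₕ = 0.67489403; term = 0.67489403²·(1 − 0.24407696)·9.026/3070 = 0.0010122918.
Sum = 0.0072349342.

0.00723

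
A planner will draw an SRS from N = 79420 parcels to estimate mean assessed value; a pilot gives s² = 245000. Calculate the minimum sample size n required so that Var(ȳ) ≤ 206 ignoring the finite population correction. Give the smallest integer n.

Without fpc, n₀ = s²/D = 245000/206 = 1189.3204.
Rounding up, n = 1190.

1190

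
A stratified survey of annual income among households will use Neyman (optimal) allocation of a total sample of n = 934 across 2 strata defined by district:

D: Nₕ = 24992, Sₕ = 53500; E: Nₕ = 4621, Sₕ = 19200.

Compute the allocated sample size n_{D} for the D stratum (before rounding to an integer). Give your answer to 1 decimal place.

Neyman allocation: nₕ = n·NₕSₕ / Σⱼ NⱼSⱼ.
Σ NⱼSⱼ = 24992·53500 + 4621·19200 = 1.4257952 × 10^9.
n_{D} = 934·24992·53500 / (1.4257952 × 10^9) = 875.9.

875.9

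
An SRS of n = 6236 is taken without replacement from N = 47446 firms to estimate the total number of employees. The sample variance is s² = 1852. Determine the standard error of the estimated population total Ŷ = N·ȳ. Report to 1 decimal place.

24097.3

Var(Ŷ) = N²·Var(ȳ) = N²·(1 − n/N)·s²/n.
f = 6236/47446 = 0.13143363; Var(ȳ) = 0.86856637·1852/6236 = 0.2579514.
Var(Ŷ) = 47446² · 0.2579514 = 5.8068031 × 10^8.
SE(Ŷ) = √(5.8068031 × 10^8) = 24097.3.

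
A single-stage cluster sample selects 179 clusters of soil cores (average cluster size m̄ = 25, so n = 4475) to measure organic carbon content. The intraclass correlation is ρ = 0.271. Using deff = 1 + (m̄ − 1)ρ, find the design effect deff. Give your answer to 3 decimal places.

deff = 1 + (25 − 1)·0.271 = 1 + 6.504 = 7.504.

7.504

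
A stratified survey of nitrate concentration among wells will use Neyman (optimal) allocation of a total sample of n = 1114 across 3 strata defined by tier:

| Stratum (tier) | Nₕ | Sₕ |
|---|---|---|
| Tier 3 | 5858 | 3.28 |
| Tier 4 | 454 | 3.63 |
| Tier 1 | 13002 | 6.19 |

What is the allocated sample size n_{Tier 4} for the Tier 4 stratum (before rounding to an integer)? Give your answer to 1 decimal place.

18.1

Neyman allocation: nₕ = n·NₕSₕ / Σⱼ NⱼSⱼ.
Σ NⱼSⱼ = 5858·3.28 + 454·3.63 + 13002·6.19 = 101344.64.
n_{Tier 4} = 1114·454·3.63 / 101344.64 = 18.1.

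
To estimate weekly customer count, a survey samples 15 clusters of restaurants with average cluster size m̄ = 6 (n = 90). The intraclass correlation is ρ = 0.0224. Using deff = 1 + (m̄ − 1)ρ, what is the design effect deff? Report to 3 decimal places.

deff = 1 + (6 − 1)·0.0224 = 1 + 0.112 = 1.112.

1.112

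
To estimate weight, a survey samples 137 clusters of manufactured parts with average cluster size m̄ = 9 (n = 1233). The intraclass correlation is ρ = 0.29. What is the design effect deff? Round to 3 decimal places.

deff = 1 + (9 − 1)·0.29 = 1 + 2.32 = 3.32.

3.320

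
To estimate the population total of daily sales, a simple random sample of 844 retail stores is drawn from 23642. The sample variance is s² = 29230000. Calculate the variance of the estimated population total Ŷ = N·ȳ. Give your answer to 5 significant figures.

Var(Ŷ) = N²·Var(ȳ) = N²·(1 − n/N)·s²/n.
f = 844/23642 = 0.03569918; Var(ȳ) = 0.96430082·29230000/844 = 33396.342.
Var(Ŷ) = 23642² · 33396.342 = 1.866669 × 10^13.

1.8667 × 10^13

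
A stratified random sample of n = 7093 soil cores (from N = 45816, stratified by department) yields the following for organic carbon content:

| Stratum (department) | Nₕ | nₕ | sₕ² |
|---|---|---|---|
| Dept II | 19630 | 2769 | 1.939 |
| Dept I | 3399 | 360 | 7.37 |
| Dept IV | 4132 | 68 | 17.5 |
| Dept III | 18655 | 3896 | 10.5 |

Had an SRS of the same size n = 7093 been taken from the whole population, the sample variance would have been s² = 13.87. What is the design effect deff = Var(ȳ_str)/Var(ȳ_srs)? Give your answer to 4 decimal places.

1.5873

Var(ȳ_str) = Σ Wₕ²(1−fₕ)sₕ²/nₕ with Wₕ = Nₕ/45816:
  Dept II: (19630/45816)²·(1−2769/19630)·1.939/2769 = 1.10414 × 10^-4
  Dept I: (3399/45816)²·(1−360/3399)·7.37/360 = 1.0074245 × 10^-4
  Dept IV: (4132/45816)²·(1−68/4132)·17.5/68 = 0.0020587746
  Dept III: (18655/45816)²·(1−3896/18655)·10.5/3896 = 3.5349901 × 10^-4
  → Var(ȳ_str) = 0.0026234301.
Var(ȳ_srs) = (1 − 7093/45816)·13.87/7093 = 0.0016527164.
deff = 0.0026234301 / 0.0016527164 = 1.5873.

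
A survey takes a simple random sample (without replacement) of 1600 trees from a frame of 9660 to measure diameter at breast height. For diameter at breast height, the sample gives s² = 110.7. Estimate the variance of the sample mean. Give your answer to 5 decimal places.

0.05773

Under SRS without replacement, Var(ȳ) = (1 − f)·s²/n with f = n/N = 1600/9660 = 0.16563147.
Var(ȳ) = (1 − 0.16563147)·110.7/1600 = 0.83436853·0.0691875 = 0.057727873.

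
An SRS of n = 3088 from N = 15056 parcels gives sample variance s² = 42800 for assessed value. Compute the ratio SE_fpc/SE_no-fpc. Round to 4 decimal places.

0.8916

f = n/N = 3088/15056 = 0.20510096.
SE_no-fpc = √(s²/n) = 3.722916; SE_fpc = √((1−f)s²/n) = 3.3192444.
Ratio = √(1−f) = 0.89157111.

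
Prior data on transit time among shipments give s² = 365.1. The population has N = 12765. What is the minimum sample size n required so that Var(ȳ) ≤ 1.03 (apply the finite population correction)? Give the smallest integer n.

345

Without fpc, n₀ = s²/D = 365.1/1.03 = 354.4660.
With fpc, (1 − n/N)·s²/n ≤ D requires n ≥ n₀/(1 + n₀/N) = 354.4660/(1 + 354.4660/12765) = 344.8889.
Rounding up, n = 345.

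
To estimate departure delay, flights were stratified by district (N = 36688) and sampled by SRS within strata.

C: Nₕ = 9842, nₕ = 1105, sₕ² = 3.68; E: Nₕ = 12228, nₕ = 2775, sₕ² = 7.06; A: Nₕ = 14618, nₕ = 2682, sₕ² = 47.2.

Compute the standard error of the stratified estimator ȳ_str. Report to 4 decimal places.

Var(ȳ_str) = Σₕ Wₕ²(1 − fₕ)sₕ²/nₕ with Wₕ = Nₕ/N, N = 36688.
C: Wₕ = 0.26826210; term = 0.26826210²·(1 − 0.11227393)·3.68/1105 = 2.1275666 × 10^-4.
E: Wₕ = 0.33329699; term = 0.33329699²·(1 − 0.22693817)·7.06/2775 = 2.1848354 × 10^-4.
A: Wₕ = 0.39844091; term = 0.39844091²·(1 − 0.18347243)·47.2/2682 = 0.0022812975.
Sum = 0.0027125377.
SE = √(0.0027125377) = 0.0521.

0.0521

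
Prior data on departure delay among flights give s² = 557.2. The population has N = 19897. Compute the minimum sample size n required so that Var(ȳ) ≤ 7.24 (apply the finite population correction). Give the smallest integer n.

77

Without fpc, n₀ = s²/D = 557.2/7.24 = 76.9613.
With fpc, (1 − n/N)·s²/n ≤ D requires n ≥ n₀/(1 + n₀/N) = 76.9613/(1 + 76.9613/19897) = 76.6648.
Rounding up, n = 77.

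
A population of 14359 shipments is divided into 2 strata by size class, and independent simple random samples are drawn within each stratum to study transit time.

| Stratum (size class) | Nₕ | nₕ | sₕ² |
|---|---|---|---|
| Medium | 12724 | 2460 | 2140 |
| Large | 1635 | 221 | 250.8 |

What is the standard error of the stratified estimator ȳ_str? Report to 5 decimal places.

0.75083

Var(ȳ_str) = Σₕ Wₕ²(1 − fₕ)sₕ²/nₕ with Wₕ = Nₕ/N, N = 14359.
Medium: Wₕ = 0.88613413; term = 0.88613413²·(1 − 0.19333543)·2140/2460 = 0.55102408.
Large: Wₕ = 0.11386587; term = 0.11386587²·(1 − 0.13516820)·250.8/221 = 0.01272489.
Sum = 0.56374897.
SE = √(0.56374897) = 0.75083.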